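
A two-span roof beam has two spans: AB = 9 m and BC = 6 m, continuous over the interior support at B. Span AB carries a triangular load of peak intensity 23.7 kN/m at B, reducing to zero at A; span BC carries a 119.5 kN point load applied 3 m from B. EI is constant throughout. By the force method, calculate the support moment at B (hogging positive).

M_B = 130.6 kN·m

Take M_B as the redundant. Released structure: two simple spans AB and BC with a hinge at B.
End slopes at the hinge B, treating each span as simply supported:
  span AB: triangular load, peak 23.7: w₀L³/(45EI) = 383.9/EI
  span BC: point load 119.5 at a = 3: Pab(L + b)/(6LEI) = 268.9/EI
  relative rotation θ_0 = (383.9 + 268.9)/EI = 652.8/EI
A unit hogging moment at B produces rotation L₁/(3EI) + L₂/(3EI) = 5/EI.
Compatibility: M_B·(L₁+L₂)/(3EI) = θ_0, giving M_B = 130.6 kN·m (hogging).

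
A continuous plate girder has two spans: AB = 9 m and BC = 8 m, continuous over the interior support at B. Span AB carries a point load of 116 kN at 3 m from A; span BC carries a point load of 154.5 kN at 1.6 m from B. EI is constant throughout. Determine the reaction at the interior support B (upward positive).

R_B = 201.4 kN

Release continuity at B by inserting a hinge; the redundant is the internal moment M_B. The primary structure is two simply-supported spans AB and BC.
Discontinuity in slope at B on the released structure — sum the simple-span end rotations:
  span AB: point load 116 at a = 3: Pab(L + a)/(6LEI) = 464/EI
  span BC: point load 154.5 at a = 1.6: Pab(L + b)/(6LEI) = 474.6/EI
  relative rotation θ_0 = (464 + 474.6)/EI = 938.6/EI
A unit hogging moment at B produces rotation L₁/(3EI) + L₂/(3EI) = 5.667/EI.
Slope continuity at B: θ_0 = M_B·5.667/EI, so M_B = 938.6/5.667 = 165.6 kN·m (hogging).
Span AB, ΣM about A with M_B applied at B: R_B^{AB}·9 = 348 + 165.6, so R_B^{AB} = 57.07 kN and R_A = 116 − 57.07 = 58.93 kN.
Span BC, ΣM about C: R_B^{BC}·8 = 988.8 + 165.6, so R_B^{BC} = 144.3 kN and R_C = 154.5 − 144.3 = 10.2 kN.
R_B = 57.07 + 144.3 = 201.4 kN.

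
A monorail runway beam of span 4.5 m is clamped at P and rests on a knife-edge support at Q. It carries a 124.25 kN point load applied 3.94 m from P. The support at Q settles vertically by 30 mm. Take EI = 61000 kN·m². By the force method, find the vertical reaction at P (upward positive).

Remove the prop at Q; the released (primary) structure is a cantilever built in at P.
Primary-structure tip deflection at Q by superposition:
  point load 124.25 at a = 3.94: Pa²(3L − a)/(6EI) = 3073/EI
Tip deflection under a unit load at Q: L³/(3EI) = 30.38/EI.
With EI = 61000 kN·m²: δ_0 = 0.050381 m and δ_{QQ} = 0.000498 m/kN.
Compatibility — the beam at Q must follow the support down by 0.03 m: δ_0 − R_Q·δ_{QQ} = 0.03, so R_Q = (0.050381 − 0.03)/0.000498 = 40.93 kN.
Vertical equilibrium: R_P = ΣP − R_Q = 124.2 − 40.93 = 83.32 kN.

R_P = 83.32 kN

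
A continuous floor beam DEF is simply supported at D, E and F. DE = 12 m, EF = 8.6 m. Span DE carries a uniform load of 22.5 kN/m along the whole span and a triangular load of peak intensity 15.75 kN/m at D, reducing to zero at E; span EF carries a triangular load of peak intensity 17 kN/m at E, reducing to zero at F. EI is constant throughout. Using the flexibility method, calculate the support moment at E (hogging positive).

Take M_E as the redundant. Released structure: two simple spans DE and EF with a hinge at E.
Discontinuity in slope at E on the released structure — sum the simple-span end rotations:
  span DE: UDL 22.5: wL³/(24EI) = 1620/EI
  span DE: triangular load, peak 15.75: 7w₀L³/(360EI) = 529.2/EI
  span EF: triangular load, peak 17: w₀L³/(45EI) = 240.3/EI
  relative rotation θ_0 = (2149 + 240.3)/EI = 2389/EI
A unit hogging moment at E produces rotation L₁/(3EI) + L₂/(3EI) = 6.867/EI.
Slope continuity at E: θ_0 = M_E·6.867/EI, so M_E = 2389/6.867 = 348 kN·m (hogging).

M_E = 348 kN·m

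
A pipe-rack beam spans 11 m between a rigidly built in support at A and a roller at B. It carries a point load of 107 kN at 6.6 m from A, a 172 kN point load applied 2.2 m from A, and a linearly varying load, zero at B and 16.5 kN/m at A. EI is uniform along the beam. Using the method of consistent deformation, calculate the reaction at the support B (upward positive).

R_B = 74.01 kN

Release the roller at B. Primary structure: cantilever fixed at A.
Downward deflection at the released point B due to the loads:
  point load 107 at a = 6.6: Pa²(3L − a)/(6EI) = 20508/EI
  point load 172 at a = 2.2: Pa²(3L − a)/(6EI) = 4273/EI
  triangular load, peak 16.5 at the fixed end: w₀L⁴/(30EI) = 8053/EI
  δ_0 = 32834/EI
Flexibility coefficient — unit upward force at B: δ_{BB} = L³/(3EI) = 443.7/EI.
Compatibility at B: δ_0 − R_B·δ_{BB} = 0, so R_B = 32834/443.7 = 74.01 kN.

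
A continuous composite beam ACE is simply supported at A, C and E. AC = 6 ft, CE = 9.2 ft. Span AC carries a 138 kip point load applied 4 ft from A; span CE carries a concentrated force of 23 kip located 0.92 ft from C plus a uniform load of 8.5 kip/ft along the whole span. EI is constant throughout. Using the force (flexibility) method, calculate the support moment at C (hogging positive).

M_C = 125.9 kip·ft

Release continuity at C by inserting a hinge; the redundant is the internal moment M_C. The primary structure is two simply-supported spans AC and CE.
Discontinuity in slope at C on the released structure — sum the simple-span end rotations:
  span AC: point load 138 at a = 4: Pab(L + a)/(6LEI) = 306.7/EI
  span CE: point load 23 at a = 0.92: Pab(L + b)/(6LEI) = 55.48/EI
  span CE: UDL 8.5: wL³/(24EI) = 275.8/EI
  relative rotation θ_0 = (306.7 + 331.3)/EI = 637.9/EI
A unit hogging moment at C produces rotation L₁/(3EI) + L₂/(3EI) = 5.067/EI.
Compatibility: M_C·(L₁+L₂)/(3EI) = θ_0, giving M_C = 125.9 kip·ft (hogging).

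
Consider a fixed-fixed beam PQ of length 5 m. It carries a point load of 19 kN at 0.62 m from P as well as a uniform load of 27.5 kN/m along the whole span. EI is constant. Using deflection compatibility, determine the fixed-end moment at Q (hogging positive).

Release both end moments; the primary structure is a simply-supported span PQ with redundants M_P and M_Q.
On the primary (simply-supported) span, the end slopes from the loading are:
  at P: point load 19 at a = 0.62: Pab(L + b)/(6LEI) = 16.13/EI
  at Q: point load 19 at a = 0.62: Pab(L + a)/(6LEI) = 9.666/EI
  at P: UDL 27.5: wL³/(24EI) = 143.2/EI
  at Q: UDL 27.5: wL³/(24EI) = 143.2/EI
  θ_P0 = 159.4/EI,  θ_Q0 = 152.9/EI
Flexibility coefficients: a unit moment at one end gives L/(3EI) there and L/(6EI) at the far end, so f₁₁ = f₂₂ = 1.667/EI and f₁₂ = f₂₁ = 0.8333/EI.
Compatibility — zero rotation at each built-in end:
  1.667 M_P + 0.8333 M_Q = 159.4
  0.8333 M_P + 1.667 M_Q = 152.9
Solving the pair gives M_P = 66.33 kN·m and M_Q = 58.57 kN·m (hogging).

M_Q = 58.57 kN·m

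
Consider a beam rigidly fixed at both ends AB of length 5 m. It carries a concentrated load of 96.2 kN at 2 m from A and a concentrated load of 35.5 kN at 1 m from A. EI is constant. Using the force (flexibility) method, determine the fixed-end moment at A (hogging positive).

M_A = 91.98 kN·m

Take the two fixed-end moments M_A, M_B as redundants; the released structure is the simple span AB.
On the primary (simply-supported) span, the end slopes from the loading are:
  at A: point load 96.2 at a = 2: Pab(L + b)/(6LEI) = 153.9/EI
  at B: point load 96.2 at a = 2: Pab(L + a)/(6LEI) = 134.7/EI
  at A: point load 35.5 at a = 1: Pab(L + b)/(6LEI) = 42.6/EI
  at B: point load 35.5 at a = 1: Pab(L + a)/(6LEI) = 28.4/EI
  θ_A0 = 196.5/EI,  θ_B0 = 163.1/EI
Flexibility coefficients: a unit moment at one end gives L/(3EI) there and L/(6EI) at the far end, so f₁₁ = f₂₂ = 1.667/EI and f₁₂ = f₂₁ = 0.8333/EI.
Compatibility — zero rotation at each built-in end:
  1.667 M_A + 0.8333 M_B = 196.5
  0.8333 M_A + 1.667 M_B = 163.1
Solving the pair gives M_A = 91.98 kN·m and M_B = 51.86 kN·m (hogging).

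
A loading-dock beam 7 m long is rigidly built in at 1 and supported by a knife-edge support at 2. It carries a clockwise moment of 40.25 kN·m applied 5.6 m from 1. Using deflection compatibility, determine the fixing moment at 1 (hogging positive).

Remove the prop at 2; the released (primary) structure is a cantilever built in at 1.
Deflection at 2 on the released cantilever, summing each load's contribution:
  clockwise couple 40.25 at a = 5.6: M₀a(2L − a)/(2EI) = 946.7/EI
Tip deflection under a unit load at 2: L³/(3EI) = 114.3/EI.
The prop prevents deflection at 2: R_2 = δ_0/δ_{22} = 946.7/114.3 = 8.28 kN.
Moment equilibrium about 1: M_1 = Σ(load moments about 1) − R_2·L = 40.25 − 8.28×7 = -17.71 kN·m.

M_1 = -17.71 kN·m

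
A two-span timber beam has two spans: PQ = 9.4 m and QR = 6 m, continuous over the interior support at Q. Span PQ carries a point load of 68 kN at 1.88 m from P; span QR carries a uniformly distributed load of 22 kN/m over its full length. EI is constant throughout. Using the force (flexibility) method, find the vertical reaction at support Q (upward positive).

Insert a hinge at Q; M_Q is the redundant, and each span becomes simply supported.
Discontinuity in slope at Q on the released structure — sum the simple-span end rotations:
  span PQ: point load 68 at a = 1.88: Pab(L + a)/(6LEI) = 192.3/EI
  span QR: UDL 22: wL³/(24EI) = 198/EI
  relative rotation θ_0 = (192.3 + 198)/EI = 390.3/EI
A unit hogging moment at Q produces rotation L₁/(3EI) + L₂/(3EI) = 5.133/EI.
Compatibility: M_Q·(L₁+L₂)/(3EI) = θ_0, giving M_Q = 76.03 kN·m (hogging).
Span PQ, ΣM about P with M_Q applied at Q: R_Q^{PQ}·9.4 = 127.8 + 76.03, so R_Q^{PQ} = 21.69 kN and R_P = 68 − 21.69 = 46.31 kN.
Span QR, ΣM about R: R_Q^{QR}·6 = 396 + 76.03, so R_Q^{QR} = 78.67 kN and R_R = 132 − 78.67 = 53.33 kN.
R_Q = 21.69 + 78.67 = 100.4 kN.

R_Q = 100.4 kN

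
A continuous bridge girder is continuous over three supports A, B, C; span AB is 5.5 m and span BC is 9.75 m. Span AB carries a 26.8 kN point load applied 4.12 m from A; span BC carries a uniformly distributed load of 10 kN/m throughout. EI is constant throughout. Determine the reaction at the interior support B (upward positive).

R_B = 92.92 kN

Insert a hinge at B; M_B is the redundant, and each span becomes simply supported.
End slopes at the hinge B, treating each span as simply supported:
  span AB: point load 26.8 at a = 4.12: Pab(L + a)/(6LEI) = 44.42/EI
  span BC: UDL 10: wL³/(24EI) = 386.2/EI
  relative rotation θ_0 = (44.42 + 386.2)/EI = 430.6/EI
A unit hogging moment at B produces rotation L₁/(3EI) + L₂/(3EI) = 5.083/EI.
Compatibility: M_B·(L₁+L₂)/(3EI) = θ_0, giving M_B = 84.71 kN·m (hogging).
Span AB, ΣM about A with M_B applied at B: R_B^{AB}·5.5 = 110.4 + 84.71, so R_B^{AB} = 35.48 kN and R_A = 26.8 − 35.48 = -8.678 kN.
Span BC, ΣM about C: R_B^{BC}·9.75 = 475.3 + 84.71, so R_B^{BC} = 57.44 kN and R_C = 97.5 − 57.44 = 40.06 kN.
R_B = 35.48 + 57.44 = 92.92 kN.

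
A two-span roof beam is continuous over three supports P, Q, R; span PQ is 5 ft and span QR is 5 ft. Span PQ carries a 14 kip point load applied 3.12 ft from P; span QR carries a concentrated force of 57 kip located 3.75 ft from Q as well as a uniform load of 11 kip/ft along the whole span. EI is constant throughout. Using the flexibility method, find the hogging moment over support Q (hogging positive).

Take M_Q as the redundant. Released structure: two simple spans PQ and QR with a hinge at Q.
End slopes at the hinge Q, treating each span as simply supported:
  span PQ: point load 14 at a = 3.12: Pab(L + a)/(6LEI) = 22.23/EI
  span QR: point load 57 at a = 3.75: Pab(L + b)/(6LEI) = 55.66/EI
  span QR: UDL 11: wL³/(24EI) = 57.29/EI
  relative rotation θ_0 = (22.23 + 113)/EI = 135.2/EI
A unit hogging moment at Q produces rotation L₁/(3EI) + L₂/(3EI) = 3.333/EI.
Compatibility: M_Q·(L₁+L₂)/(3EI) = θ_0, giving M_Q = 40.55 kip·ft (hogging).

M_Q = 40.55 kip·ft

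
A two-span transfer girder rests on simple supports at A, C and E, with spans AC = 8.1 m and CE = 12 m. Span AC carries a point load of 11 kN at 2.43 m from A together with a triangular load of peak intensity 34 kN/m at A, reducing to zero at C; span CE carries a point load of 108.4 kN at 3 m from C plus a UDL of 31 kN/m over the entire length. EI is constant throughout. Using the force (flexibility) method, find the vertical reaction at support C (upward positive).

Release continuity at C by inserting a hinge; the redundant is the internal moment M_C. The primary structure is two simply-supported spans AC and CE.
Discontinuity in slope at C on the released structure — sum the simple-span end rotations:
  span AC: point load 11 at a = 2.43: Pab(L + a)/(6LEI) = 32.84/EI
  span AC: triangular load, peak 34: 7w₀L³/(360EI) = 351.3/EI
  span CE: point load 108.4 at a = 3: Pab(L + b)/(6LEI) = 853.6/EI
  span CE: UDL 31: wL³/(24EI) = 2232/EI
  relative rotation θ_0 = (384.2 + 3086)/EI = 3470/EI
A unit hogging moment at C produces rotation L₁/(3EI) + L₂/(3EI) = 6.7/EI.
Slope continuity at C: θ_0 = M_C·6.7/EI, so M_C = 3470/6.7 = 517.9 kN·m (hogging).
Span AC, ΣM about A with M_C applied at C: R_C^{AC}·8.1 = 398.5 + 517.9, so R_C^{AC} = 113.1 kN and R_A = 148.7 − 113.1 = 35.56 kN.
Span CE, ΣM about E: R_C^{CE}·12 = 3208 + 517.9, so R_C^{CE} = 310.5 kN and R_E = 480.4 − 310.5 = 169.9 kN.
R_C = 113.1 + 310.5 = 423.6 kN.

R_C = 423.6 kN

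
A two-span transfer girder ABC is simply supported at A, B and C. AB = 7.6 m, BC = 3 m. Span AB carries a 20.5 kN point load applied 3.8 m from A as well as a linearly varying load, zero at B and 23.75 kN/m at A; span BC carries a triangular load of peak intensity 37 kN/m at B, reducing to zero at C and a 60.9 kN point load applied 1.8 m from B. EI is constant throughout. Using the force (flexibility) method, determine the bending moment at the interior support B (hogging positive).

Take M_B as the redundant. Released structure: two simple spans AB and BC with a hinge at B.
Discontinuity in slope at B on the released structure — sum the simple-span end rotations:
  span AB: point load 20.5 at a = 3.8: Pab(L + a)/(6LEI) = 74/EI
  span AB: triangular load, peak 23.75: 7w₀L³/(360EI) = 202.7/EI
  span BC: triangular load, peak 37: w₀L³/(45EI) = 22.2/EI
  span BC: point load 60.9 at a = 1.8: Pab(L + b)/(6LEI) = 30.69/EI
  relative rotation θ_0 = (276.7 + 52.89)/EI = 329.6/EI
A unit hogging moment at B produces rotation L₁/(3EI) + L₂/(3EI) = 3.533/EI.
Compatibility: M_B·(L₁+L₂)/(3EI) = θ_0, giving M_B = 93.29 kN·m (hogging).

M_B = 93.29 kN·m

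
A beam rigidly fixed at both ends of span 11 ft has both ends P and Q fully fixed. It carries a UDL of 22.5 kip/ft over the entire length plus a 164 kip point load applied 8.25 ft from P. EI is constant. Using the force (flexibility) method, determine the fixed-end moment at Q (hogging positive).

M_Q = 480.6 kip·ft

Release both end moments; the primary structure is a simply-supported span PQ with redundants M_P and M_Q.
End rotations of the released simple span under the applied load (×1/EI):
  at P: UDL 22.5: wL³/(24EI) = 1248/EI
  at Q: UDL 22.5: wL³/(24EI) = 1248/EI
  at P: point load 164 at a = 8.25: Pab(L + b)/(6LEI) = 775.2/EI
  at Q: point load 164 at a = 8.25: Pab(L + a)/(6LEI) = 1085/EI
  θ_P0 = 2023/EI,  θ_Q0 = 2333/EI
Flexibility coefficients: a unit moment at one end gives L/(3EI) there and L/(6EI) at the far end, so f₁₁ = f₂₂ = 3.667/EI and f₁₂ = f₂₁ = 1.833/EI.
Compatibility — zero rotation at each built-in end:
  3.667 M_P + 1.833 M_Q = 2023
  1.833 M_P + 3.667 M_Q = 2333
Solving the pair gives M_P = 311.4 kip·ft and M_Q = 480.6 kip·ft (hogging).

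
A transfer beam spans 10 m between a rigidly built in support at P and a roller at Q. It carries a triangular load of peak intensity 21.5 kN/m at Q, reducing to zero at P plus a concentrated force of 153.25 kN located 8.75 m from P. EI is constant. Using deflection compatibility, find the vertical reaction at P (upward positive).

R_P = 76.96 kN

Take the reaction at Q as the redundant and release it; the primary structure is a cantilever fixed at P.
Primary-structure tip deflection at Q by superposition:
  triangular load, peak 21.5 at the free end: 11w₀L⁴/(120EI) = 19708/EI
  point load 153.25 at a = 8.75: Pa²(3L − a)/(6EI) = 41555/EI
  δ_0 = 61263/EI
Flexibility coefficient — unit upward force at Q: δ_{QQ} = L³/(3EI) = 333.3/EI.
Compatibility at Q: δ_0 − R_Q·δ_{QQ} = 0, so R_Q = 61263/333.3 = 183.8 kN.
Vertical equilibrium: R_P = ΣP − R_Q = 260.8 − 183.8 = 76.96 kN.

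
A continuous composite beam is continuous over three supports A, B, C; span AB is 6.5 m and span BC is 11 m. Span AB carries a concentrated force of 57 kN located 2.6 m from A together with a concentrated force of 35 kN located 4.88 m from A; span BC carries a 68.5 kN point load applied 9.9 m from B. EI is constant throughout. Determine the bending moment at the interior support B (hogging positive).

M_B = 60.4 kN·m

Take M_B as the redundant. Released structure: two simple spans AB and BC with a hinge at B.
Rotations at B on the released spans (each span's end-slope, ×1/EI):
  span AB: point load 57 at a = 2.6: Pab(L + a)/(6LEI) = 134.9/EI
  span AB: point load 35 at a = 4.88: Pab(L + a)/(6LEI) = 80.74/EI
  span BC: point load 68.5 at a = 9.9: Pab(L + b)/(6LEI) = 136.8/EI
  relative rotation θ_0 = (215.6 + 136.8)/EI = 352.4/EI
A unit hogging moment at B produces rotation L₁/(3EI) + L₂/(3EI) = 5.833/EI.
Compatibility: M_B·(L₁+L₂)/(3EI) = θ_0, giving M_B = 60.4 kN·m (hogging).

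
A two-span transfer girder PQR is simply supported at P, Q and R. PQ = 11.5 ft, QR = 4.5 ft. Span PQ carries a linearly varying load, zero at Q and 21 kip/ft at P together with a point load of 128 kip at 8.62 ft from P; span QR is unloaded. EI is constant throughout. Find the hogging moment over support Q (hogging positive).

M_Q = 290.2 kip·ft

Release continuity at Q by inserting a hinge; the redundant is the internal moment M_Q. The primary structure is two simply-supported spans PQ and QR.
End slopes at the hinge Q, treating each span as simply supported:
  span PQ: triangular load, peak 21: 7w₀L³/(360EI) = 621/EI
  span PQ: point load 128 at a = 8.62: Pab(L + a)/(6LEI) = 926.6/EI
  relative rotation θ_0 = (1548 + 0)/EI = 1548/EI
A unit hogging moment at Q produces rotation L₁/(3EI) + L₂/(3EI) = 5.333/EI.
Compatibility: M_Q·(L₁+L₂)/(3EI) = θ_0, giving M_Q = 290.2 kip·ft (hogging).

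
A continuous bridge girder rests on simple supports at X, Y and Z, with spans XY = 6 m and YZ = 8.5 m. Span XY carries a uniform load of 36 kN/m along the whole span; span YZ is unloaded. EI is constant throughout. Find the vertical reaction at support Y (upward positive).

R_Y = 127.1 kN

Take M_Y as the redundant. Released structure: two simple spans XY and YZ with a hinge at Y.
Rotations at Y on the released spans (each span's end-slope, ×1/EI):
  span XY: UDL 36: wL³/(24EI) = 324/EI
  relative rotation θ_0 = (324 + 0)/EI = 324/EI
A unit hogging moment at Y produces rotation L₁/(3EI) + L₂/(3EI) = 4.833/EI.
Compatibility: M_Y·(L₁+L₂)/(3EI) = θ_0, giving M_Y = 67.03 kN·m (hogging).
Span XY, ΣM about X with M_Y applied at Y: R_Y^{XY}·6 = 648 + 67.03, so R_Y^{XY} = 119.2 kN and R_X = 216 − 119.2 = 96.83 kN.
Span YZ, ΣM about Z: R_Y^{YZ}·8.5 = 0 + 67.03, so R_Y^{YZ} = 7.886 kN and R_Z = 0 − 7.886 = -7.886 kN.
R_Y = 119.2 + 7.886 = 127.1 kN.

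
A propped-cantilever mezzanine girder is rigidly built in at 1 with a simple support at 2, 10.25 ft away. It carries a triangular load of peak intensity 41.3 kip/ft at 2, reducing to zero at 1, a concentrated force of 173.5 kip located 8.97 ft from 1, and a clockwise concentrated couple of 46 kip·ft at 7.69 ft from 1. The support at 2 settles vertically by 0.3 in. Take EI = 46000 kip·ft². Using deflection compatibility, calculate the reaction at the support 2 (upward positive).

Remove the prop at 2; the released (primary) structure is a cantilever built in at 1.
Deflection at 2 on the released cantilever, summing each load's contribution:
  triangular load, peak 41.3 at the free end: 11w₀L⁴/(120EI) = 41789/EI
  point load 173.5 at a = 8.97: Pa²(3L − a)/(6EI) = 50675/EI
  clockwise couple 46 at a = 7.69: M₀a(2L − a)/(2EI) = 2266/EI
  δ_0 = 94729/EI
Flexibility coefficient — unit upward force at 2: δ_{22} = L³/(3EI) = 359/EI.
With EI = 46000 kip·ft²: δ_0 = 2.0593 ft and δ_{22} = 0.007804 ft/kip.
Compatibility — the beam at 2 must follow the support down by 0.025 ft: δ_0 − R_2·δ_{22} = 0.025, so R_2 = (2.0593 − 0.025)/0.007804 = 260.7 kip.

R_2 = 260.7 kip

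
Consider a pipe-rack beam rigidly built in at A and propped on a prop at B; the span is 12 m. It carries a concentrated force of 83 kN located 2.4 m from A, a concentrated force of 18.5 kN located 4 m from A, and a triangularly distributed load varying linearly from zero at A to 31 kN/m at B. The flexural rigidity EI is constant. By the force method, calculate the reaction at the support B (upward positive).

Choose R_B as the redundant. The primary structure is the cantilever fixed at A.
Deflection at B on the released cantilever, summing each load's contribution:
  point load 83 at a = 2.4: Pa²(3L − a)/(6EI) = 2677/EI
  point load 18.5 at a = 4: Pa²(3L − a)/(6EI) = 1579/EI
  triangular load, peak 31 at the free end: 11w₀L⁴/(120EI) = 58925/EI
  δ_0 = 63181/EI
Tip deflection under a unit load at B: L³/(3EI) = 576/EI.
Compatibility at B: δ_0 − R_B·δ_{BB} = 0, so R_B = 63181/576 = 109.7 kN.

R_B = 109.7 kN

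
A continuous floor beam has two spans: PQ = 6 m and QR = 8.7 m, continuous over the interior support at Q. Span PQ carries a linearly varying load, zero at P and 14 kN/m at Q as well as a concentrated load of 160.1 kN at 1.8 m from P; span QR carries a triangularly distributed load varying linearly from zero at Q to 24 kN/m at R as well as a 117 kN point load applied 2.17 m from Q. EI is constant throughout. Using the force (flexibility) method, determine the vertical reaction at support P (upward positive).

R_P = 87.96 kN

Take M_Q as the redundant. Released structure: two simple spans PQ and QR with a hinge at Q.
Discontinuity in slope at Q on the released structure — sum the simple-span end rotations:
  span PQ: triangular load, peak 14: w₀L³/(45EI) = 67.2/EI
  span PQ: point load 160.1 at a = 1.8: Pab(L + a)/(6LEI) = 262.2/EI
  span QR: triangular load, peak 24: 7w₀L³/(360EI) = 307.3/EI
  span QR: point load 117 at a = 2.17: Pab(L + b)/(6LEI) = 483.7/EI
  relative rotation θ_0 = (329.4 + 791)/EI = 1120/EI
A unit hogging moment at Q produces rotation L₁/(3EI) + L₂/(3EI) = 4.9/EI.
Compatibility: M_Q·(L₁+L₂)/(3EI) = θ_0, giving M_Q = 228.7 kN·m (hogging).
Span PQ, ΣM about P with M_Q applied at Q: R_Q^{PQ}·6 = 456.2 + 228.7, so R_Q^{PQ} = 114.1 kN and R_P = 202.1 − 114.1 = 87.96 kN.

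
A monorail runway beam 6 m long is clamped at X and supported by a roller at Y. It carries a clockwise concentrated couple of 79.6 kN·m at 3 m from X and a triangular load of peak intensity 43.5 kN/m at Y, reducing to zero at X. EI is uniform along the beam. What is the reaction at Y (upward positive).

Take the reaction at Y as the redundant and release it; the primary structure is a cantilever fixed at X.
Primary-structure tip deflection at Y by superposition:
  clockwise couple 79.6 at a = 3: M₀a(2L − a)/(2EI) = 1075/EI
  triangular load, peak 43.5 at the free end: 11w₀L⁴/(120EI) = 5168/EI
  δ_0 = 6242/EI
Tip deflection under a unit load at Y: L³/(3EI) = 72/EI.
The prop prevents deflection at Y: R_Y = δ_0/δ_{YY} = 6242/72 = 86.7 kN.

R_Y = 86.7 kN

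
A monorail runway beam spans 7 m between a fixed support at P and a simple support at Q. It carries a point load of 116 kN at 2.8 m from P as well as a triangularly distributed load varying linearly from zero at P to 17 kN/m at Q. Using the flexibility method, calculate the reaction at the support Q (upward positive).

R_Q = 56.85 kN

Choose R_Q as the redundant. The primary structure is the cantilever fixed at P.
Primary-structure tip deflection at Q by superposition:
  point load 116 at a = 2.8: Pa²(3L − a)/(6EI) = 2759/EI
  triangular load, peak 17 at the free end: 11w₀L⁴/(120EI) = 3742/EI
  δ_0 = 6500/EI
Flexibility coefficient — unit upward force at Q: δ_{QQ} = L³/(3EI) = 114.3/EI.
The prop prevents deflection at Q: R_Q = δ_0/δ_{QQ} = 6500/114.3 = 56.85 kN.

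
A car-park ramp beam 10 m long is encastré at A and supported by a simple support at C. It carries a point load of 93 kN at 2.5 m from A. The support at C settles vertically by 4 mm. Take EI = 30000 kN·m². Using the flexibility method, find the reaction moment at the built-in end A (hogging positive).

M_A = 156.2 kN·m

Take the reaction at C as the redundant and release it; the primary structure is a cantilever fixed at A.
Free-end deflection of the primary structure under the applied loading (downward +):
  point load 93 at a = 2.5: Pa²(3L − a)/(6EI) = 2664/EI
Flexibility coefficient — unit upward force at C: δ_{CC} = L³/(3EI) = 333.3/EI.
With EI = 30000 kN·m²: δ_0 = 0.088802 m and δ_{CC} = 0.011111 m/kN.
Compatibility — the beam at C must follow the support down by 0.004 m: δ_0 − R_C·δ_{CC} = 0.004, so R_C = (0.088802 − 0.004)/0.011111 = 7.632 kN.
Moment equilibrium about A: M_A = Σ(load moments about A) − R_C·L = 232.5 − 7.632×10 = 156.2 kN·m.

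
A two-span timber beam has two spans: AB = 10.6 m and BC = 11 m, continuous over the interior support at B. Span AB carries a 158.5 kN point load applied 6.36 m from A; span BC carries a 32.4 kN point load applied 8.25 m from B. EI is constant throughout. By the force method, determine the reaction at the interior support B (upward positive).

R_B = 136.5 kN

Take M_B as the redundant. Released structure: two simple spans AB and BC with a hinge at B.
Discontinuity in slope at B on the released structure — sum the simple-span end rotations:
  span AB: point load 158.5 at a = 6.36: Pab(L + a)/(6LEI) = 1140/EI
  span BC: point load 32.4 at a = 8.25: Pab(L + b)/(6LEI) = 153.1/EI
  relative rotation θ_0 = (1140 + 153.1)/EI = 1293/EI
A unit hogging moment at B produces rotation L₁/(3EI) + L₂/(3EI) = 7.2/EI.
Slope continuity at B: θ_0 = M_B·7.2/EI, so M_B = 1293/7.2 = 179.6 kN·m (hogging).
Span AB, ΣM about A with M_B applied at B: R_B^{AB}·10.6 = 1008 + 179.6, so R_B^{AB} = 112 kN and R_A = 158.5 − 112 = 46.46 kN.
Span BC, ΣM about C: R_B^{BC}·11 = 89.1 + 179.6, so R_B^{BC} = 24.42 kN and R_C = 32.4 − 24.42 = 7.975 kN.
R_B = 112 + 24.42 = 136.5 kN.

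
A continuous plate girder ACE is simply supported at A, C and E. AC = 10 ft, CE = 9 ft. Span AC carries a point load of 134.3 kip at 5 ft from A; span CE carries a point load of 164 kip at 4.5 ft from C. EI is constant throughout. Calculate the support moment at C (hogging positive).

Take M_C as the redundant. Released structure: two simple spans AC and CE with a hinge at C.
End slopes at the hinge C, treating each span as simply supported:
  span AC: point load 134.3 at a = 5: Pab(L + a)/(6LEI) = 839.4/EI
  span CE: point load 164 at a = 4.5: Pab(L + b)/(6LEI) = 830.2/EI
  relative rotation θ_0 = (839.4 + 830.2)/EI = 1670/EI
A unit hogging moment at C produces rotation L₁/(3EI) + L₂/(3EI) = 6.333/EI.
Compatibility: M_C·(L₁+L₂)/(3EI) = θ_0, giving M_C = 263.6 kip·ft (hogging).

M_C = 263.6 kip·ft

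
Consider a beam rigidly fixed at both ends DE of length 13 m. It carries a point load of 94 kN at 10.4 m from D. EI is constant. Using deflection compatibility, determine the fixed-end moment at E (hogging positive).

M_E = 156.4 kN·m

Release both end moments; the primary structure is a simply-supported span DE with redundants M_D and M_E.
Simple-span end rotations at D and E under the given loads:
  at D: point load 94 at a = 10.4: Pab(L + b)/(6LEI) = 508.4/EI
  at E: point load 94 at a = 10.4: Pab(L + a)/(6LEI) = 762.5/EI
  θ_D0 = 508.4/EI,  θ_E0 = 762.5/EI
Flexibility coefficients: a unit moment at one end gives L/(3EI) there and L/(6EI) at the far end, so f₁₁ = f₂₂ = 4.333/EI and f₁₂ = f₂₁ = 2.167/EI.
Compatibility — zero rotation at each built-in end:
  4.333 M_D + 2.167 M_E = 508.4
  2.167 M_D + 4.333 M_E = 762.5
Solving the pair gives M_D = 39.1 kN·m and M_E = 156.4 kN·m (hogging).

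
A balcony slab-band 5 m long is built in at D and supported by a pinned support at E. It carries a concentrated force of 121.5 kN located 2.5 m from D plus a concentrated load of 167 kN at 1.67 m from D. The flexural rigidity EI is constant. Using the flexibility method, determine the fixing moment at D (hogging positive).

Take the reaction at E as the redundant and release it; the primary structure is a cantilever fixed at D.
Deflection at E on the released cantilever, summing each load's contribution:
  point load 121.5 at a = 2.5: Pa²(3L − a)/(6EI) = 1582/EI
  point load 167 at a = 1.67: Pa²(3L − a)/(6EI) = 1035/EI
  δ_0 = 2617/EI
Flexibility coefficient — unit upward force at E: δ_{EE} = L³/(3EI) = 41.67/EI.
Compatibility at E: δ_0 − R_E·δ_{EE} = 0, so R_E = 2617/41.67 = 62.8 kN.
Moment equilibrium about D: M_D = Σ(load moments about D) − R_E·L = 582.6 − 62.8×5 = 268.6 kN·m.

M_D = 268.6 kN·m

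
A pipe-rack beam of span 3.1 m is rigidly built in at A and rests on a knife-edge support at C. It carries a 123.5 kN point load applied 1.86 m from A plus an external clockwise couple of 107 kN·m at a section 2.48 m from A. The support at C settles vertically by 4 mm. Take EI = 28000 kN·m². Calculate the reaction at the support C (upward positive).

R_C = 91.78 kN

Release the roller at C. Primary structure: cantilever fixed at A.
Primary-structure tip deflection at C by superposition:
  point load 123.5 at a = 1.86: Pa²(3L − a)/(6EI) = 529.8/EI
  clockwise couple 107 at a = 2.48: M₀a(2L − a)/(2EI) = 493.6/EI
  δ_0 = 1023/EI
Flexibility coefficient — unit upward force at C: δ_{CC} = L³/(3EI) = 9.93/EI.
With EI = 28000 kN·m²: δ_0 = 0.036549 m and δ_{CC} = 0.000355 m/kN.
Compatibility — the beam at C must follow the support down by 0.004 m: δ_0 − R_C·δ_{CC} = 0.004, so R_C = (0.036549 − 0.004)/0.000355 = 91.78 kN.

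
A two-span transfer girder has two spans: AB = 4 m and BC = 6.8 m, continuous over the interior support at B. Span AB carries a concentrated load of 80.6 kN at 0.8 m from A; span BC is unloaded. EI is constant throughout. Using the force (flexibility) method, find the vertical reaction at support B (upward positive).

Release continuity at B by inserting a hinge; the redundant is the internal moment M_B. The primary structure is two simply-supported spans AB and BC.
End slopes at the hinge B, treating each span as simply supported:
  span AB: point load 80.6 at a = 0.8: Pab(L + a)/(6LEI) = 41.27/EI
  relative rotation θ_0 = (41.27 + 0)/EI = 41.27/EI
A unit hogging moment at B produces rotation L₁/(3EI) + L₂/(3EI) = 3.6/EI.
Compatibility: M_B·(L₁+L₂)/(3EI) = θ_0, giving M_B = 11.46 kN·m (hogging).
Span AB, ΣM about A with M_B applied at B: R_B^{AB}·4 = 64.48 + 11.46, so R_B^{AB} = 18.99 kN and R_A = 80.6 − 18.99 = 61.61 kN.
Span BC, ΣM about C: R_B^{BC}·6.8 = 0 + 11.46, so R_B^{BC} = 1.686 kN and R_C = 0 − 1.686 = -1.686 kN.
R_B = 18.99 + 1.686 = 20.67 kN.

R_B = 20.67 kN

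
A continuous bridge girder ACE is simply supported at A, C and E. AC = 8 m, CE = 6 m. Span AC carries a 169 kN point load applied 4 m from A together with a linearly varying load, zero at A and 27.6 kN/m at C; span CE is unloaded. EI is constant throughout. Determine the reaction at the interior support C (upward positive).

R_C = 220 kN

Insert a hinge at C; M_C is the redundant, and each span becomes simply supported.
Discontinuity in slope at C on the released structure — sum the simple-span end rotations:
  span AC: point load 169 at a = 4: Pab(L + a)/(6LEI) = 676/EI
  span AC: triangular load, peak 27.6: w₀L³/(45EI) = 314/EI
  relative rotation θ_0 = (990 + 0)/EI = 990/EI
A unit hogging moment at C produces rotation L₁/(3EI) + L₂/(3EI) = 4.667/EI.
Slope continuity at C: θ_0 = M_C·4.667/EI, so M_C = 990/4.667 = 212.1 kN·m (hogging).
Span AC, ΣM about A with M_C applied at C: R_C^{AC}·8 = 1265 + 212.1, so R_C^{AC} = 184.6 kN and R_A = 279.4 − 184.6 = 94.78 kN.
Span CE, ΣM about E: R_C^{CE}·6 = 0 + 212.1, so R_C^{CE} = 35.36 kN and R_E = 0 − 35.36 = -35.36 kN.
R_C = 184.6 + 35.36 = 220 kN.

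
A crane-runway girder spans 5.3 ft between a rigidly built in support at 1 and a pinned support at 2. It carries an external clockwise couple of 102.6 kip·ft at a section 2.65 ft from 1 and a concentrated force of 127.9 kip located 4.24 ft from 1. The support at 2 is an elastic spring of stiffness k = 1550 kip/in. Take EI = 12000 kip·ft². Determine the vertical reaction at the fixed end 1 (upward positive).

R_1 = 17.52 kip

Take the reaction at 2 as the redundant and release it; the primary structure is a cantilever fixed at 1.
Deflection at 2 on the released cantilever, summing each load's contribution:
  clockwise couple 102.6 at a = 2.65: M₀a(2L − a)/(2EI) = 1081/EI
  point load 127.9 at a = 4.24: Pa²(3L − a)/(6EI) = 4468/EI
  δ_0 = 5549/EI
Tip deflection under a unit load at 2: L³/(3EI) = 49.63/EI.
With EI = 12000 kip·ft²: δ_0 = 0.46243 ft and δ_{22} = 0.004135 ft/kip.
Compatibility — the spring shortens by R_2/k under the reaction it provides: δ_0 − R_2·δ_{22} = R_2/k. With 1/k = 1/(1550×12) ft/kip = 0.000054 ft/kip, R_2 = δ_0 / (δ_{22} + 1/k) = 0.46243 / (0.004135 + 0.000054) = 110.4 kip.
Vertical equilibrium: R_1 = ΣP − R_2 = 127.9 − 110.4 = 17.52 kip.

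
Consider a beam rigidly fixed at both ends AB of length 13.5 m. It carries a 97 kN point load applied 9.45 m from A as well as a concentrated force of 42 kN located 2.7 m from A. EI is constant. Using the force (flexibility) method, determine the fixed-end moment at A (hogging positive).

M_A = 155.1 kN·m

Take the two fixed-end moments M_A, M_B as redundants; the released structure is the simple span AB.
On the primary (simply-supported) span, the end slopes from the loading are:
  at A: point load 97 at a = 9.45: Pab(L + b)/(6LEI) = 804.4/EI
  at B: point load 97 at a = 9.45: Pab(L + a)/(6LEI) = 1052/EI
  at A: point load 42 at a = 2.7: Pab(L + b)/(6LEI) = 367.4/EI
  at B: point load 42 at a = 2.7: Pab(L + a)/(6LEI) = 244.9/EI
  θ_A0 = 1172/EI,  θ_B0 = 1297/EI
Flexibility coefficients: a unit moment at one end gives L/(3EI) there and L/(6EI) at the far end, so f₁₁ = f₂₂ = 4.5/EI and f₁₂ = f₂₁ = 2.25/EI.
Compatibility — zero rotation at each built-in end:
  4.5 M_A + 2.25 M_B = 1172
  2.25 M_A + 4.5 M_B = 1297
Solving the pair gives M_A = 155.1 kN·m and M_B = 210.6 kN·m (hogging).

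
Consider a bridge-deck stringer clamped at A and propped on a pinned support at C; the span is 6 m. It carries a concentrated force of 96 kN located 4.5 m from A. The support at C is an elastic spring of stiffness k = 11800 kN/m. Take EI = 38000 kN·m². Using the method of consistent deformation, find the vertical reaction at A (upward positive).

R_A = 37.85 kN

Choose R_C as the redundant. The primary structure is the cantilever fixed at A.
Primary-structure tip deflection at C by superposition:
  point load 96 at a = 4.5: Pa²(3L − a)/(6EI) = 4374/EI
Flexibility coefficient — unit upward force at C: δ_{CC} = L³/(3EI) = 72/EI.
With EI = 38000 kN·m²: δ_0 = 0.11511 m and δ_{CC} = 0.001895 m/kN.
Compatibility — the spring shortens by R_C/k under the reaction it provides: δ_0 − R_C·δ_{CC} = R_C/k. With 1/k = 0.000085 m/kN, R_C = δ_0 / (δ_{CC} + 1/k) = 0.11511 / (0.001895 + 0.000085) = 58.15 kN.
Vertical equilibrium: R_A = ΣP − R_C = 96 − 58.15 = 37.85 kN.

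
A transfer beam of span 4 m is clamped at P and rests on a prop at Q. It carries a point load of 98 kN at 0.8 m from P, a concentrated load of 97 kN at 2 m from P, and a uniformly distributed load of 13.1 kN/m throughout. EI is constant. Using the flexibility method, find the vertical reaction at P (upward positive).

Remove the prop at Q; the released (primary) structure is a cantilever built in at P.
Downward deflection at the released point Q due to the loads:
  point load 98 at a = 0.8: Pa²(3L − a)/(6EI) = 117.1/EI
  point load 97 at a = 2: Pa²(3L − a)/(6EI) = 646.7/EI
  UDL 13.1: wL⁴/(8EI) = 419.2/EI
  δ_0 = 1183/EI
Flexibility coefficient — unit upward force at Q: δ_{QQ} = L³/(3EI) = 21.33/EI.
Compatibility at Q: δ_0 − R_Q·δ_{QQ} = 0, so R_Q = 1183/21.33 = 55.45 kN.
Vertical equilibrium: R_P = ΣP − R_Q = 247.4 − 55.45 = 191.9 kN.

R_P = 191.9 kN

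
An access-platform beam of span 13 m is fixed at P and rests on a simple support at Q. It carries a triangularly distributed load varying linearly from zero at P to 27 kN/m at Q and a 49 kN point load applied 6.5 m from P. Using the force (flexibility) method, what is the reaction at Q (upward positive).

Remove the prop at Q; the released (primary) structure is a cantilever built in at P.
Free-end deflection of the primary structure under the applied loading (downward +):
  triangular load, peak 27 at the free end: 11w₀L⁴/(120EI) = 70688/EI
  point load 49 at a = 6.5: Pa²(3L − a)/(6EI) = 11214/EI
  δ_0 = 81902/EI
Flexibility coefficient — unit upward force at Q: δ_{QQ} = L³/(3EI) = 732.3/EI.
The prop prevents deflection at Q: R_Q = δ_0/δ_{QQ} = 81902/732.3 = 111.8 kN.

R_Q = 111.8 kN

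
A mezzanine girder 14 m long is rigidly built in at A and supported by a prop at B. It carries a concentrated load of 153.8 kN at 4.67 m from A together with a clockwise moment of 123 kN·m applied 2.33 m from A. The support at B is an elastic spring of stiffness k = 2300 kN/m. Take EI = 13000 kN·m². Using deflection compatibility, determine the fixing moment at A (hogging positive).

Release the roller at B. Primary structure: cantilever fixed at A.
Primary-structure tip deflection at B by superposition:
  point load 153.8 at a = 4.67: Pa²(3L − a)/(6EI) = 20869/EI
  clockwise couple 123 at a = 2.33: M₀a(2L − a)/(2EI) = 3678/EI
  δ_0 = 24547/EI
Tip deflection under a unit load at B: L³/(3EI) = 914.7/EI.
With EI = 13000 kN·m²: δ_0 = 1.8882 m and δ_{BB} = 0.070359 m/kN.
Compatibility — the spring shortens by R_B/k under the reaction it provides: δ_0 − R_B·δ_{BB} = R_B/k. With 1/k = 0.000435 m/kN, R_B = δ_0 / (δ_{BB} + 1/k) = 1.8882 / (0.070359 + 0.000435) = 26.67 kN.
Moment equilibrium about A: M_A = Σ(load moments about A) − R_B·L = 841.2 − 26.67×14 = 467.8 kN·m.

M_A = 467.8 kN·m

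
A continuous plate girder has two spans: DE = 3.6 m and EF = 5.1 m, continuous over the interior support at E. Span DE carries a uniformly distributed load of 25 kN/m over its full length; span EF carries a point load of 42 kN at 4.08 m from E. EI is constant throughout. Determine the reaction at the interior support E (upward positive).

Release continuity at E by inserting a hinge; the redundant is the internal moment M_E. The primary structure is two simply-supported spans DE and EF.
Rotations at E on the released spans (each span's end-slope, ×1/EI):
  span DE: UDL 25: wL³/(24EI) = 48.6/EI
  span EF: point load 42 at a = 4.08: Pab(L + b)/(6LEI) = 34.96/EI
  relative rotation θ_0 = (48.6 + 34.96)/EI = 83.56/EI
A unit hogging moment at E produces rotation L₁/(3EI) + L₂/(3EI) = 2.9/EI.
Slope continuity at E: θ_0 = M_E·2.9/EI, so M_E = 83.56/2.9 = 28.81 kN·m (hogging).
Span DE, ΣM about D with M_E applied at E: R_E^{DE}·3.6 = 162 + 28.81, so R_E^{DE} = 53 kN and R_D = 90 − 53 = 37 kN.
Span EF, ΣM about F: R_E^{EF}·5.1 = 42.84 + 28.81, so R_E^{EF} = 14.05 kN and R_F = 42 − 14.05 = 27.95 kN.
R_E = 53 + 14.05 = 67.05 kN.

R_E = 67.05 kN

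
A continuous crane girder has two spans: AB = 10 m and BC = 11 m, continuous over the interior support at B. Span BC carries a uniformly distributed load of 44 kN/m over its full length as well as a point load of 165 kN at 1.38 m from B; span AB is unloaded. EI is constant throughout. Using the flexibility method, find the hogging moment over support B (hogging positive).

M_B = 446.4 kN·m

Release continuity at B by inserting a hinge; the redundant is the internal moment M_B. The primary structure is two simply-supported spans AB and BC.
End slopes at the hinge B, treating each span as simply supported:
  span BC: UDL 44: wL³/(24EI) = 2440/EI
  span BC: point load 165 at a = 1.38: Pab(L + b)/(6LEI) = 684.4/EI
  relative rotation θ_0 = (0 + 3125)/EI = 3125/EI
A unit hogging moment at B produces rotation L₁/(3EI) + L₂/(3EI) = 7/EI.
Compatibility: M_B·(L₁+L₂)/(3EI) = θ_0, giving M_B = 446.4 kN·m (hogging).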